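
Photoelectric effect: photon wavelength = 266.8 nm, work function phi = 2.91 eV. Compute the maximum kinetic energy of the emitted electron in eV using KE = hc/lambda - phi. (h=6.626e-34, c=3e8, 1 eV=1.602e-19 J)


E_photon = hc / lambda
= (6.626e-34)(3e8) / (266.8e-9)
= 7.4505e-19 J
= 4.6508 eV
KE = E_photon - phi
= 4.6508 - 2.91
= 1.7408 eV

1.7408


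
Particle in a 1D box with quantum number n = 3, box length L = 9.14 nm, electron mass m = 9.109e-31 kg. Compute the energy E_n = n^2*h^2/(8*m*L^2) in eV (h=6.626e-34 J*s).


E = n^2 * h^2 / (8 * m * L^2)
= 3^2 * (6.626e-34)^2 / (8 * 9.109e-31 * (9.14e-9)^2)
= 9 * 4.3904e-67 / (8 * 9.109e-31 * 8.3540e-17)
= 6.4907e-21 J
= 0.0405 eV

0.0405


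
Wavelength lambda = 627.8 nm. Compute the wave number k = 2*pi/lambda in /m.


k = 2 * pi / lambda
= 6.2832 / (627.8e-9)
= 6.2832 / 6.2780e-07
= 1.0008e+07 /m

1.0008e+07


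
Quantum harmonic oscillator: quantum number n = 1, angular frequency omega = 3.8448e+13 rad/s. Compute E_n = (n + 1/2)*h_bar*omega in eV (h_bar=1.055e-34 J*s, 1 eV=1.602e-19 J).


E = (n + 1/2) * h_bar * omega
= (1 + 0.5) * 1.055e-34 * 3.8448e+13
= 1.5 * 4.0563e-21
= 6.0844e-21 J
= 0.038 eV

0.038


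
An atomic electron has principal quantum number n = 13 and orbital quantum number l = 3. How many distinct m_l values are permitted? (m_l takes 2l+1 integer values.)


m_l ranges from -l to +l in integer steps
So m_l goes from -3 to +3
Count = 2l + 1 = 2*3 + 1
= 7

7


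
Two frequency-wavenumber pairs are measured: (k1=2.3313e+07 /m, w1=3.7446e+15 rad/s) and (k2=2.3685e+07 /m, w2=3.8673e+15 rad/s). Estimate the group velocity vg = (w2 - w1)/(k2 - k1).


vg = (w2 - w1) / (k2 - k1)
= (3.8673e+15 - 3.7446e+15) / (2.3685e+07 - 2.3313e+07)
= 1.2270e+14 / 3.7200e+05
= 3.2984e+08 m/s

3.2984e+08


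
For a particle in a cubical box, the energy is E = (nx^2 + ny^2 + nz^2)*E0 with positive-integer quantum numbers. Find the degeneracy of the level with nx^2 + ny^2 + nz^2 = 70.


Enumerate all (nx, ny, nz) with nx^2 + ny^2 + nz^2 = 70:
(3,5,6)
(3,6,5)
(5,3,6)
(5,6,3)
(6,3,5)
(6,5,3)
Total degeneracy = 6

6


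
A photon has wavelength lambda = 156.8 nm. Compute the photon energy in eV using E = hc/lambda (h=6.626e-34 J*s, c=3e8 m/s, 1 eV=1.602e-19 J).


E = hc / lambda
= (6.626e-34)(3e8) / (156.8e-9)
= 1.9878e-25 / 1.5680e-07
= 1.2677e-18 J
Converting to eV: 1.2677e-18 / 1.602e-19
= 7.9134 eV

7.9134


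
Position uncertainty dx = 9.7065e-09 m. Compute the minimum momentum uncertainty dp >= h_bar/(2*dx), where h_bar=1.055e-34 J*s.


dp = h_bar / (2 * dx)
= 1.055e-34 / (2 * 9.7065e-09)
= 1.055e-34 / 1.9413e-08
= 5.4345e-27 kg*m/s

5.4345e-27


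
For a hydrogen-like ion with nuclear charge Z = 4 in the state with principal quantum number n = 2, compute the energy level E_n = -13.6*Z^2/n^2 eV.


E_n = -13.6 * Z^2 / n^2
= -13.6 * 4^2 / 2^2
= -13.6 * 16 / 4
= -54.4 eV

-54.4


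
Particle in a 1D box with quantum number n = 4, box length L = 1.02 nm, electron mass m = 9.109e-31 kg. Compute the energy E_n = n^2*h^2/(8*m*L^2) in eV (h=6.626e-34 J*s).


E = n^2 * h^2 / (8 * m * L^2)
= 4^2 * (6.626e-34)^2 / (8 * 9.109e-31 * (1.02e-9)^2)
= 16 * 4.3904e-67 / (8 * 9.109e-31 * 1.0404e-18)
= 9.2653e-19 J
= 5.7836 eV

5.7836


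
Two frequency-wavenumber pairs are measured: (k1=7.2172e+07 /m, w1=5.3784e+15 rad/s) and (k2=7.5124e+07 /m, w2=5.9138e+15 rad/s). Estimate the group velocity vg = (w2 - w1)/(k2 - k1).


vg = (w2 - w1) / (k2 - k1)
= (5.9138e+15 - 5.3784e+15) / (7.5124e+07 - 7.2172e+07)
= 5.3540e+14 / 2.9520e+06
= 1.8137e+08 m/s

1.8137e+08


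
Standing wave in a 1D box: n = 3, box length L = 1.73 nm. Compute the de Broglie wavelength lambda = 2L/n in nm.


lambda = 2L / n
= 2 * 1.73 / 3
= 3.46 / 3
= 1.1533 nm

1.1533


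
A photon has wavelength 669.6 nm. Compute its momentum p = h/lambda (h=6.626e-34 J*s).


p = h / lambda
= 6.626e-34 / (669.6e-9)
= 6.626e-34 / 6.6960e-07
= 9.8955e-28 kg*m/s

9.8955e-28


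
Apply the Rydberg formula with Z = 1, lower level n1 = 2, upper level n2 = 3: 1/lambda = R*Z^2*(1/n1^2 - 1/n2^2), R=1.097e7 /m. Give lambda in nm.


1/lambda = R * Z^2 * (1/n1^2 - 1/n2^2)
= 1.097e7 * 1^2 * (1/2^2 - 1/3^2)
= 1.097e7 * 1 * (0.25 - 0.111111)
= 1.5236e+06 /m
lambda = 1 / 1.5236e+06
= 656.3355 nm

656.3355


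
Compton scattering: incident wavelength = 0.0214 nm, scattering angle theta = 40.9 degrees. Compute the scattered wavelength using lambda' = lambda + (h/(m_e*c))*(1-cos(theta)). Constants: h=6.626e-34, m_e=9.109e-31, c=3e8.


Compton wavelength: h/(m_e*c) = 2.4247e-12 m
d_lambda = 2.4247e-12 * (1 - cos(40.9 deg))
= 2.4247e-12 * 0.244147
= 5.9198e-13 m = 0.000592 nm
lambda' = 0.0214 + 0.000592
= 0.021992 nm

0.021992


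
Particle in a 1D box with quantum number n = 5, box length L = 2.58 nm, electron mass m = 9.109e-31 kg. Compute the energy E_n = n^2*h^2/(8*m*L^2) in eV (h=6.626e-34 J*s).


E = n^2 * h^2 / (8 * m * L^2)
= 5^2 * (6.626e-34)^2 / (8 * 9.109e-31 * (2.58e-9)^2)
= 25 * 4.3904e-67 / (8 * 9.109e-31 * 6.6564e-18)
= 2.2628e-19 J
= 1.4125 eV

1.4125


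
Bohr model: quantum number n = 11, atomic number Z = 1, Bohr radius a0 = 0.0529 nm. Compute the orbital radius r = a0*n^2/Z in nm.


r = a0 * n^2 / Z
= 0.0529 * 11^2 / 1
= 0.0529 * 121 / 1
= 6.4009 nm

6.4009


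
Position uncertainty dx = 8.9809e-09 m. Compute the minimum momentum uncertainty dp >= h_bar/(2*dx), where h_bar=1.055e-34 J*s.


dp = h_bar / (2 * dx)
= 1.055e-34 / (2 * 8.9809e-09)
= 1.055e-34 / 1.7962e-08
= 5.8736e-27 kg*m/s

5.8736e-27


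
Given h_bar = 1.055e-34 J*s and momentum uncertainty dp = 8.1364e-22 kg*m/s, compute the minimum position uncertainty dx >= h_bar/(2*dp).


dx = h_bar / (2 * dp)
= 1.055e-34 / (2 * 8.1364e-22)
= 1.055e-34 / 1.6273e-21
= 6.4832e-14 m

6.4832e-14


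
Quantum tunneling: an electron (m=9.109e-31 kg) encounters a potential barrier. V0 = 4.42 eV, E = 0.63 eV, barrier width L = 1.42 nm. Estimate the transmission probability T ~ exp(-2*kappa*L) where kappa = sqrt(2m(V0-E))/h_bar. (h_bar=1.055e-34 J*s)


V0 - E = 3.79 eV = 6.0716e-19 J
kappa = sqrt(2 * m * (V0-E)) / h_bar
= sqrt(2 * 9.109e-31 * 6.0716e-19) / 1.055e-34
= 9.9689e+09 /m
2*kappa*L = 2 * 9.9689e+09 * 1.42e-9
= 28.3118
T = exp(-28.3118) = 5.062355e-13

5.062355e-13


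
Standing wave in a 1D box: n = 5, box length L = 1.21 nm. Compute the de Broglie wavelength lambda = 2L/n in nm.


lambda = 2L / n
= 2 * 1.21 / 5
= 2.42 / 5
= 0.484 nm

0.484


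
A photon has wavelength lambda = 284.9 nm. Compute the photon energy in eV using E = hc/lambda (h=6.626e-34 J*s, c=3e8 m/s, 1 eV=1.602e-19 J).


E = hc / lambda
= (6.626e-34)(3e8) / (284.9e-9)
= 1.9878e-25 / 2.8490e-07
= 6.9772e-19 J
Converting to eV: 6.9772e-19 / 1.602e-19
= 4.3553 eV

4.3553


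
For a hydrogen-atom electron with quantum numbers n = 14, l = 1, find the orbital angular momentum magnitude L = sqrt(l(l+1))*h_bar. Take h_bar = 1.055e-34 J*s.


L = sqrt(l*(l+1)) * h_bar
= sqrt(1 * 2) * 1.055e-34
= sqrt(2) * 1.055e-34
= 1.4142 * 1.055e-34
= 1.4920e-34 J*s

1.4920e-34


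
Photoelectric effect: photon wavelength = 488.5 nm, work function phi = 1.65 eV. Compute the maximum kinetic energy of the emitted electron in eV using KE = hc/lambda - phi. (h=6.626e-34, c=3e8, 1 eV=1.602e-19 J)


E_photon = hc / lambda
= (6.626e-34)(3e8) / (488.5e-9)
= 4.0692e-19 J
= 2.5401 eV
KE = E_photon - phi
= 2.5401 - 1.65
= 0.8901 eV

0.8901


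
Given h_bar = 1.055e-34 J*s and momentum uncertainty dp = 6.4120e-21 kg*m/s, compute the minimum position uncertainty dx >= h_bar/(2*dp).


dx = h_bar / (2 * dp)
= 1.055e-34 / (2 * 6.4120e-21)
= 1.055e-34 / 1.2824e-20
= 8.2268e-15 m

8.2268e-15


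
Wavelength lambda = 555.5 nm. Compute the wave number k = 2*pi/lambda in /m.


k = 2 * pi / lambda
= 6.2832 / (555.5e-9)
= 6.2832 / 5.5550e-07
= 1.1311e+07 /m

1.1311e+07


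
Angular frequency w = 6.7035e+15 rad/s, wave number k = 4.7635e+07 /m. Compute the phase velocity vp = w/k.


vp = w / k
= 6.7035e+15 / 4.7635e+07
= 1.4073e+08 m/s

1.4073e+08


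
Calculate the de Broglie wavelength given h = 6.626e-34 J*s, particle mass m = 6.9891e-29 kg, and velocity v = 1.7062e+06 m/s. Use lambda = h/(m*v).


lambda = h / (m * v)
= 6.626e-34 / (6.9891e-29 * 1.7062e+06)
= 6.626e-34 / 1.1925e-22
= 5.5565e-12 m

5.5565e-12


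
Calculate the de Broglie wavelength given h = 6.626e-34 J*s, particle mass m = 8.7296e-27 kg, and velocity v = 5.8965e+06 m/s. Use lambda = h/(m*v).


lambda = h / (m * v)
= 6.626e-34 / (8.7296e-27 * 5.8965e+06)
= 6.626e-34 / 5.1474e-20
= 1.2872e-14 m

1.2872e-14


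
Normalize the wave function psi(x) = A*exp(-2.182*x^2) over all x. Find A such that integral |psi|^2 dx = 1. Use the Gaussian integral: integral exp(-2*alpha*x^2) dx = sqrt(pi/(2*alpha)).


integral |psi|^2 dx = A^2 * sqrt(pi/(2*alpha)) = 1
A^2 = sqrt(2*alpha/pi)
= sqrt(2 * 2.182 / pi)
= 1.178603
A = sqrt(1.178603)
= 1.0856

1.0856


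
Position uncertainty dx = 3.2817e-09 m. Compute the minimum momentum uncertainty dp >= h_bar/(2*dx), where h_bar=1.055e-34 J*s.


dp = h_bar / (2 * dx)
= 1.055e-34 / (2 * 3.2817e-09)
= 1.055e-34 / 6.5634e-09
= 1.6074e-26 kg*m/s

1.6074e-26


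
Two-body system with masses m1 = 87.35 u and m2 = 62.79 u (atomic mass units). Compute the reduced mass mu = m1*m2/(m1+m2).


mu = m1 * m2 / (m1 + m2)
= 87.35 * 62.79 / (87.35 + 62.79)
= 5484.7065 / 150.14
= 36.5306 u

36.5306


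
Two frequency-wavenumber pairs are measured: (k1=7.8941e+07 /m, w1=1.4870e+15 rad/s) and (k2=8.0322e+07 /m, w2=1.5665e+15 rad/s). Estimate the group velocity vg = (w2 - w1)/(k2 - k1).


vg = (w2 - w1) / (k2 - k1)
= (1.5665e+15 - 1.4870e+15) / (8.0322e+07 - 7.8941e+07)
= 7.9500e+13 / 1.3810e+06
= 5.7567e+07 m/s

5.7567e+07


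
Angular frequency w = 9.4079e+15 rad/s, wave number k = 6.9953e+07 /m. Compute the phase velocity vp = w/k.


vp = w / k
= 9.4079e+15 / 6.9953e+07
= 1.3449e+08 m/s

1.3449e+08


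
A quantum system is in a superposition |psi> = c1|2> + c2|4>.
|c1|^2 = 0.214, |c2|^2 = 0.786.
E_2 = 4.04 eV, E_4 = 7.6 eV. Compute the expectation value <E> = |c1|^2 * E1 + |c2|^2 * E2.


<E> = |c1|^2 * E1 + |c2|^2 * E2
= 0.214 * 4.04 + 0.786 * 7.6
= 0.8646 + 5.9736
= 6.8382 eV

6.8382


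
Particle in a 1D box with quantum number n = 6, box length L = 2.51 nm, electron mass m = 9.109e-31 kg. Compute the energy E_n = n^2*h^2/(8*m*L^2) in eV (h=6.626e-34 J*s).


E = n^2 * h^2 / (8 * m * L^2)
= 6^2 * (6.626e-34)^2 / (8 * 9.109e-31 * (2.51e-9)^2)
= 36 * 4.3904e-67 / (8 * 9.109e-31 * 6.3001e-18)
= 3.4427e-19 J
= 2.149 eV

2.149


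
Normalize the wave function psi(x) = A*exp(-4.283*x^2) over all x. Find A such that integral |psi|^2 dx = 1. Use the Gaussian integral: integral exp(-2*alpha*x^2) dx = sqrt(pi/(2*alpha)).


integral |psi|^2 dx = A^2 * sqrt(pi/(2*alpha)) = 1
A^2 = sqrt(2*alpha/pi)
= sqrt(2 * 4.283 / pi)
= 1.651255
A = sqrt(1.651255)
= 1.285

1.285


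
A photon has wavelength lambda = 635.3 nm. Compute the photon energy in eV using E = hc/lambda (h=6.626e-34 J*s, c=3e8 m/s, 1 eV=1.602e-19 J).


E = hc / lambda
= (6.626e-34)(3e8) / (635.3e-9)
= 1.9878e-25 / 6.3530e-07
= 3.1289e-19 J
Converting to eV: 3.1289e-19 / 1.602e-19
= 1.9531 eV

1.9531


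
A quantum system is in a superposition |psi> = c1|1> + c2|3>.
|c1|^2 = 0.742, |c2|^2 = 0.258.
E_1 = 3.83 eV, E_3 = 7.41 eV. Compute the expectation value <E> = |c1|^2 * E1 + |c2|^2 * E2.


<E> = |c1|^2 * E1 + |c2|^2 * E2
= 0.742 * 3.83 + 0.258 * 7.41
= 2.8419 + 1.9118
= 4.7536 eV

4.7536


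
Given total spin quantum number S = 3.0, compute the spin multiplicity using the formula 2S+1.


Spin multiplicity = 2S + 1
= 2 * 3.0 + 1
= 6.0 + 1
= 7

7


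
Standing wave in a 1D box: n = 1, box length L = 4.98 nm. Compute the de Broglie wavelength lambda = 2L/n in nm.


lambda = 2L / n
= 2 * 4.98 / 1
= 9.96 / 1
= 9.96 nm

9.96


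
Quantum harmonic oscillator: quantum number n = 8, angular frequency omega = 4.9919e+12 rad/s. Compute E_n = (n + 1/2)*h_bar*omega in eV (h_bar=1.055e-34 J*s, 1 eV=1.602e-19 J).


E = (n + 1/2) * h_bar * omega
= (8 + 0.5) * 1.055e-34 * 4.9919e+12
= 8.5 * 5.2665e-22
= 4.4765e-21 J
= 0.0279 eV

0.0279


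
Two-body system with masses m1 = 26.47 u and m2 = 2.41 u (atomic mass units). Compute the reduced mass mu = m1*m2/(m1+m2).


mu = m1 * m2 / (m1 + m2)
= 26.47 * 2.41 / (26.47 + 2.41)
= 63.7927 / 28.88
= 2.2089 u

2.2089


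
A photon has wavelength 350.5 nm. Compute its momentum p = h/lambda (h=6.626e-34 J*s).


p = h / lambda
= 6.626e-34 / (350.5e-9)
= 6.626e-34 / 3.5050e-07
= 1.8904e-27 kg*m/s

1.8904e-27


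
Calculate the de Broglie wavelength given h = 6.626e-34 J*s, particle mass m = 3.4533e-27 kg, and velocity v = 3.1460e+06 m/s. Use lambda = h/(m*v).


lambda = h / (m * v)
= 6.626e-34 / (3.4533e-27 * 3.1460e+06)
= 6.626e-34 / 1.0864e-20
= 6.0990e-14 m

6.0990e-14


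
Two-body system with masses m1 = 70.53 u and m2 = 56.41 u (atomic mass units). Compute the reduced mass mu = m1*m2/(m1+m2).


mu = m1 * m2 / (m1 + m2)
= 70.53 * 56.41 / (70.53 + 56.41)
= 3978.5973 / 126.94
= 31.3423 u

31.3423


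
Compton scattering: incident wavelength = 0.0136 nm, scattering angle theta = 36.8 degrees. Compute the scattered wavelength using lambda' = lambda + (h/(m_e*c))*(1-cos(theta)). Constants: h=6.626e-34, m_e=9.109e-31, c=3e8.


Compton wavelength: h/(m_e*c) = 2.4247e-12 m
d_lambda = 2.4247e-12 * (1 - cos(36.8 deg))
= 2.4247e-12 * 0.199269
= 4.8317e-13 m = 0.000483 nm
lambda' = 0.0136 + 0.000483
= 0.014083 nm

0.014083


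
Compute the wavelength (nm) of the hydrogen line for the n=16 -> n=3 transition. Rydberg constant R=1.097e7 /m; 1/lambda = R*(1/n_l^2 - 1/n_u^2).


1/lambda = R * (1/n_l^2 - 1/n_u^2)
= 1.097e7 * (1/3^2 - 1/16^2)
= 1.097e7 * (0.111111 - 0.003906)
= 1.097e7 * 0.107205
= 1.1760e+06 /m
lambda = 1 / 1.1760e+06 = 850.3131 nm

850.3131


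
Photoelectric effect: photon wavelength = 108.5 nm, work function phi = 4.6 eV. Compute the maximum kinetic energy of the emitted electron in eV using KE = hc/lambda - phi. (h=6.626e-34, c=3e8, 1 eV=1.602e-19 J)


E_photon = hc / lambda
= (6.626e-34)(3e8) / (108.5e-9)
= 1.8321e-18 J
= 11.4362 eV
KE = E_photon - phi
= 11.4362 - 4.6
= 6.8362 eV

6.8362


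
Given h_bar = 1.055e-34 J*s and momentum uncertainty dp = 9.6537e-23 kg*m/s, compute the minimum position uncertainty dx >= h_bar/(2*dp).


dx = h_bar / (2 * dp)
= 1.055e-34 / (2 * 9.6537e-23)
= 1.055e-34 / 1.9307e-22
= 5.4642e-13 m

5.4642e-13


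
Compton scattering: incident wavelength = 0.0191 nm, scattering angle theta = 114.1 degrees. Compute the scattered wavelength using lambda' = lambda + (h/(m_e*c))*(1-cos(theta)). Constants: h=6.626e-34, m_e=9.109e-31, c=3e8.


Compton wavelength: h/(m_e*c) = 2.4247e-12 m
d_lambda = 2.4247e-12 * (1 - cos(114.1 deg))
= 2.4247e-12 * 1.40833
= 3.4148e-12 m = 0.003415 nm
lambda' = 0.0191 + 0.003415
= 0.022515 nm

0.022515


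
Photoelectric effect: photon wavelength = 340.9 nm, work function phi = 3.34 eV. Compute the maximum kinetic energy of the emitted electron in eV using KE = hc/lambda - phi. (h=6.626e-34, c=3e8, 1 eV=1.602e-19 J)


E_photon = hc / lambda
= (6.626e-34)(3e8) / (340.9e-9)
= 5.8310e-19 J
= 3.6398 eV
KE = E_photon - phi
= 3.6398 - 3.34
= 0.2998 eV

0.2998


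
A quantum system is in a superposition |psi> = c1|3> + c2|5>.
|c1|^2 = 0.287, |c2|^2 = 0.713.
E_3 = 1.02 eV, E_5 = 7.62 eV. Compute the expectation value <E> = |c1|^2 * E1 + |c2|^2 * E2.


<E> = |c1|^2 * E1 + |c2|^2 * E2
= 0.287 * 1.02 + 0.713 * 7.62
= 0.2927 + 5.4331
= 5.7258 eV

5.7258


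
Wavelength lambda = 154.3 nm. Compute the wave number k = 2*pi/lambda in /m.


k = 2 * pi / lambda
= 6.2832 / (154.3e-9)
= 6.2832 / 1.5430e-07
= 4.0721e+07 /m

4.0721e+07


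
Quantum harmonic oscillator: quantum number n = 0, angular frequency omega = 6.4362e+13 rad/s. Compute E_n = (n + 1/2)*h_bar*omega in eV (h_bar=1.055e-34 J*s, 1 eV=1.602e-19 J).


E = (n + 1/2) * h_bar * omega
= (0 + 0.5) * 1.055e-34 * 6.4362e+13
= 0.5 * 6.7902e-21
= 3.3951e-21 J
= 0.0212 eV

0.0212


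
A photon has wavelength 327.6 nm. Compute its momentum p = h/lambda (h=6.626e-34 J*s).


p = h / lambda
= 6.626e-34 / (327.6e-9)
= 6.626e-34 / 3.2760e-07
= 2.0226e-27 kg*m/s

2.0226e-27


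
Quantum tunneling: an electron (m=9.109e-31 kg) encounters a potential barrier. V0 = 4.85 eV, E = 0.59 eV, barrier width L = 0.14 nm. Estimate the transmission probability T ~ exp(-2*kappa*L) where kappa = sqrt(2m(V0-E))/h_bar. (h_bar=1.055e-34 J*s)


V0 - E = 4.26 eV = 6.8245e-19 J
kappa = sqrt(2 * m * (V0-E)) / h_bar
= sqrt(2 * 9.109e-31 * 6.8245e-19) / 1.055e-34
= 1.0569e+10 /m
2*kappa*L = 2 * 1.0569e+10 * 0.14e-9
= 2.9593
T = exp(-2.9593) = 5.185415e-02

5.185415e-02


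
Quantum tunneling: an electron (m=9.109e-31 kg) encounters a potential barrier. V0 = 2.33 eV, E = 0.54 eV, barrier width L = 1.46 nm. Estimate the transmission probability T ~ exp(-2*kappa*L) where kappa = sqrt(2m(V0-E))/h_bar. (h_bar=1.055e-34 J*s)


V0 - E = 1.79 eV = 2.8676e-19 J
kappa = sqrt(2 * m * (V0-E)) / h_bar
= sqrt(2 * 9.109e-31 * 2.8676e-19) / 1.055e-34
= 6.8510e+09 /m
2*kappa*L = 2 * 6.8510e+09 * 1.46e-9
= 20.005
T = exp(-20.005) = 2.050878e-09

2.050878e-09


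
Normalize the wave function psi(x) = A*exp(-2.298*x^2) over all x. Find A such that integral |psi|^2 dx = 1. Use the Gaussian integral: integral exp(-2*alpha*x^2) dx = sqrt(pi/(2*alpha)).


integral |psi|^2 dx = A^2 * sqrt(pi/(2*alpha)) = 1
A^2 = sqrt(2*alpha/pi)
= sqrt(2 * 2.298 / pi)
= 1.209526
A = sqrt(1.209526)
= 1.0998

1.0998


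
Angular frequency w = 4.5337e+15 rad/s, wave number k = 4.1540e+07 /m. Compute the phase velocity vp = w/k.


vp = w / k
= 4.5337e+15 / 4.1540e+07
= 1.0914e+08 m/s

1.0914e+08


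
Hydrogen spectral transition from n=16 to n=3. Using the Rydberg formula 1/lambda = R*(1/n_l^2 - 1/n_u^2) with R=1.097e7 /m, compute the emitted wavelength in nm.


1/lambda = R * (1/n_l^2 - 1/n_u^2)
= 1.097e7 * (1/3^2 - 1/16^2)
= 1.097e7 * (0.111111 - 0.003906)
= 1.097e7 * 0.107205
= 1.1760e+06 /m
lambda = 1 / 1.1760e+06 = 850.3131 nm

850.3131


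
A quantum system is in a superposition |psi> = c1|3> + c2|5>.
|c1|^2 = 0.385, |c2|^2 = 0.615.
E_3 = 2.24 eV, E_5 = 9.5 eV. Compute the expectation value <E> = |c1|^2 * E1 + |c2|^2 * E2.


<E> = |c1|^2 * E1 + |c2|^2 * E2
= 0.385 * 2.24 + 0.615 * 9.5
= 0.8624 + 5.8425
= 6.7049 eV

6.7049


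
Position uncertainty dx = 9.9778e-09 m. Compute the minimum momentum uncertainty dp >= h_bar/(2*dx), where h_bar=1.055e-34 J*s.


dp = h_bar / (2 * dx)
= 1.055e-34 / (2 * 9.9778e-09)
= 1.055e-34 / 1.9956e-08
= 5.2867e-27 kg*m/s

5.2867e-27


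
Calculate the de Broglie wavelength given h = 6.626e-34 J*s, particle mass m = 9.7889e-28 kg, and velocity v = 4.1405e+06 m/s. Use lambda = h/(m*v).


lambda = h / (m * v)
= 6.626e-34 / (9.7889e-28 * 4.1405e+06)
= 6.626e-34 / 4.0531e-21
= 1.6348e-13 m

1.6348e-13


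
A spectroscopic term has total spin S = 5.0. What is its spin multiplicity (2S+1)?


Spin multiplicity = 2S + 1
= 2 * 5.0 + 1
= 10.0 + 1
= 11

11


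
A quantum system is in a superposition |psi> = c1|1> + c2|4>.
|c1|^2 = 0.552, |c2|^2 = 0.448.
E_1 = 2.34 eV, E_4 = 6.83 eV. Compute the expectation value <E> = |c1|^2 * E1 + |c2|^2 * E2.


<E> = |c1|^2 * E1 + |c2|^2 * E2
= 0.552 * 2.34 + 0.448 * 6.83
= 1.2917 + 3.0598
= 4.3515 eV

4.3515


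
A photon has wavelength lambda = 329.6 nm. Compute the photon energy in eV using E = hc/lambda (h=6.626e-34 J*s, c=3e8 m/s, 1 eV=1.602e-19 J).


E = hc / lambda
= (6.626e-34)(3e8) / (329.6e-9)
= 1.9878e-25 / 3.2960e-07
= 6.0309e-19 J
Converting to eV: 6.0309e-19 / 1.602e-19
= 3.7646 eV

3.7646


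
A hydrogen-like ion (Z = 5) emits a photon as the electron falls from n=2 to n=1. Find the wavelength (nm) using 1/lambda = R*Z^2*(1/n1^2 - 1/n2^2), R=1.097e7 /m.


1/lambda = R * Z^2 * (1/n1^2 - 1/n2^2)
= 1.097e7 * 5^2 * (1/1^2 - 1/2^2)
= 1.097e7 * 25 * (1.0 - 0.25)
= 2.0569e+08 /m
lambda = 1 / 2.0569e+08
= 4.8617 nm

4.8617


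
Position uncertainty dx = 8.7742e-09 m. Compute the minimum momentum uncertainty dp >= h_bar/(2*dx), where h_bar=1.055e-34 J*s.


dp = h_bar / (2 * dx)
= 1.055e-34 / (2 * 8.7742e-09)
= 1.055e-34 / 1.7548e-08
= 6.0119e-27 kg*m/s

6.0119e-27


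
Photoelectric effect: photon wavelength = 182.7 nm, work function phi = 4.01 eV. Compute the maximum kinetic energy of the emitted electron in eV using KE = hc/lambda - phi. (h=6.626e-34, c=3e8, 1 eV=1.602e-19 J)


E_photon = hc / lambda
= (6.626e-34)(3e8) / (182.7e-9)
= 1.0880e-18 J
= 6.7916 eV
KE = E_photon - phi
= 6.7916 - 4.01
= 2.7816 eV

2.7816


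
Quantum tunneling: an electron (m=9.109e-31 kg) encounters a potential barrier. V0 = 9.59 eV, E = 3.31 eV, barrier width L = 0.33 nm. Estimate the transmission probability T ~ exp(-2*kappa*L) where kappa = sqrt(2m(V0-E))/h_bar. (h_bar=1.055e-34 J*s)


V0 - E = 6.28 eV = 1.0061e-18 J
kappa = sqrt(2 * m * (V0-E)) / h_bar
= sqrt(2 * 9.109e-31 * 1.0061e-18) / 1.055e-34
= 1.2832e+10 /m
2*kappa*L = 2 * 1.2832e+10 * 0.33e-9
= 8.4694
T = exp(-8.4694) = 2.097897e-04

2.097897e-04


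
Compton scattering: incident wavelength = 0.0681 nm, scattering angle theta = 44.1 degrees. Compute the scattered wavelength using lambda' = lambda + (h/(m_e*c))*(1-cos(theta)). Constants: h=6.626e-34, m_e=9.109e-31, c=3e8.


Compton wavelength: h/(m_e*c) = 2.4247e-12 m
d_lambda = 2.4247e-12 * (1 - cos(44.1 deg))
= 2.4247e-12 * 0.281874
= 6.8346e-13 m = 0.000683 nm
lambda' = 0.0681 + 0.000683
= 0.068783 nm

0.068783


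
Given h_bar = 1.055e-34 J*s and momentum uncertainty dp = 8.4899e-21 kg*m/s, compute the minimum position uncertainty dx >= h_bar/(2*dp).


dx = h_bar / (2 * dp)
= 1.055e-34 / (2 * 8.4899e-21)
= 1.055e-34 / 1.6980e-20
= 6.2133e-15 m

6.2133e-15


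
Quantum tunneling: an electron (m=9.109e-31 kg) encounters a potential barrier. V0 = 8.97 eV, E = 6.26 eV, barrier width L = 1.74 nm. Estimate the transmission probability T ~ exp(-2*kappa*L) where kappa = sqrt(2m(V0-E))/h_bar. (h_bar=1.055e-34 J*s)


V0 - E = 2.71 eV = 4.3414e-19 J
kappa = sqrt(2 * m * (V0-E)) / h_bar
= sqrt(2 * 9.109e-31 * 4.3414e-19) / 1.055e-34
= 8.4297e+09 /m
2*kappa*L = 2 * 8.4297e+09 * 1.74e-9
= 29.3355
T = exp(-29.3355) = 1.818728e-13

1.818728e-13


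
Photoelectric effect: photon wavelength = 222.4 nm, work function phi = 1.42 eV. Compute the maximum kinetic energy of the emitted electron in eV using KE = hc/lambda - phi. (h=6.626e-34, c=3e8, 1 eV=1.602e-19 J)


E_photon = hc / lambda
= (6.626e-34)(3e8) / (222.4e-9)
= 8.9379e-19 J
= 5.5792 eV
KE = E_photon - phi
= 5.5792 - 1.42
= 4.1592 eV

4.1592


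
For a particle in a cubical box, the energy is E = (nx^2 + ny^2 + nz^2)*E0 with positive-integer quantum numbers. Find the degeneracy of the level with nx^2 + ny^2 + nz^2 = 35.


Enumerate all (nx, ny, nz) with nx^2 + ny^2 + nz^2 = 35:
(1,3,5)
(1,5,3)
(3,1,5)
(3,5,1)
(5,1,3)
(5,3,1)
Total degeneracy = 6

6


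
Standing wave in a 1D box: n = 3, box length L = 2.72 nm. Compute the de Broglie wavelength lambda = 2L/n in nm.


lambda = 2L / n
= 2 * 2.72 / 3
= 5.44 / 3
= 1.8133 nm

1.8133


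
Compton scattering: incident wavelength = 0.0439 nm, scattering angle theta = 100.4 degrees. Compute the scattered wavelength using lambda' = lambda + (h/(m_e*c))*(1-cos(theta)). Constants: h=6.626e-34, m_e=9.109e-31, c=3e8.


Compton wavelength: h/(m_e*c) = 2.4247e-12 m
d_lambda = 2.4247e-12 * (1 - cos(100.4 deg))
= 2.4247e-12 * 1.180519
= 2.8624e-12 m = 0.002862 nm
lambda' = 0.0439 + 0.002862
= 0.046762 nm

0.046762


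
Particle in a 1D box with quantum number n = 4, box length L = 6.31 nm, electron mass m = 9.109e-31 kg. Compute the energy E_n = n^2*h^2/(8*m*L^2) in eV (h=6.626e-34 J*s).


E = n^2 * h^2 / (8 * m * L^2)
= 4^2 * (6.626e-34)^2 / (8 * 9.109e-31 * (6.31e-9)^2)
= 16 * 4.3904e-67 / (8 * 9.109e-31 * 3.9816e-17)
= 2.4210e-20 J
= 0.1511 eV

0.1511


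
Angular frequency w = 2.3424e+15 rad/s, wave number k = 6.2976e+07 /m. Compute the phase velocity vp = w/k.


vp = w / k
= 2.3424e+15 / 6.2976e+07
= 3.7195e+07 m/s

3.7195e+07


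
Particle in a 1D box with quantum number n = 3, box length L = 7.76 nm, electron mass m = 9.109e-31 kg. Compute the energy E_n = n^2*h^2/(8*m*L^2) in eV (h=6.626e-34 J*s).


E = n^2 * h^2 / (8 * m * L^2)
= 3^2 * (6.626e-34)^2 / (8 * 9.109e-31 * (7.76e-9)^2)
= 9 * 4.3904e-67 / (8 * 9.109e-31 * 6.0218e-17)
= 9.0045e-21 J
= 0.0562 eV

0.0562


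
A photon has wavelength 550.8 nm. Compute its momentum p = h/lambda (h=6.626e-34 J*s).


p = h / lambda
= 6.626e-34 / (550.8e-9)
= 6.626e-34 / 5.5080e-07
= 1.2030e-27 kg*m/s

1.2030e-27


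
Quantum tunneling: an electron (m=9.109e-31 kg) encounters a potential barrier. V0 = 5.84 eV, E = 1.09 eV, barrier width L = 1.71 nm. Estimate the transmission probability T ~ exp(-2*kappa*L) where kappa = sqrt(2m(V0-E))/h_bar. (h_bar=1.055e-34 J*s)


V0 - E = 4.75 eV = 7.6095e-19 J
kappa = sqrt(2 * m * (V0-E)) / h_bar
= sqrt(2 * 9.109e-31 * 7.6095e-19) / 1.055e-34
= 1.1160e+10 /m
2*kappa*L = 2 * 1.1160e+10 * 1.71e-9
= 38.1682
T = exp(-38.1682) = 2.653059e-17

2.653059e-17


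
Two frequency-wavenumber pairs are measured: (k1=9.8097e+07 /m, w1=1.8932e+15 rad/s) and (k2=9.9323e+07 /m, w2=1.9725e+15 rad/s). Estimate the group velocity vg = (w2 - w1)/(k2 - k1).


vg = (w2 - w1) / (k2 - k1)
= (1.9725e+15 - 1.8932e+15) / (9.9323e+07 - 9.8097e+07)
= 7.9300e+13 / 1.2260e+06
= 6.4682e+07 m/s

6.4682e+07


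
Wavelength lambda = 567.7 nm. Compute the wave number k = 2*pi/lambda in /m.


k = 2 * pi / lambda
= 6.2832 / (567.7e-9)
= 6.2832 / 5.6770e-07
= 1.1068e+07 /m

1.1068e+07


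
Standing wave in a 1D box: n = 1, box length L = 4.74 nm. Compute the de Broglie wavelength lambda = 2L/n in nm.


lambda = 2L / n
= 2 * 4.74 / 1
= 9.48 / 1
= 9.48 nm

9.48


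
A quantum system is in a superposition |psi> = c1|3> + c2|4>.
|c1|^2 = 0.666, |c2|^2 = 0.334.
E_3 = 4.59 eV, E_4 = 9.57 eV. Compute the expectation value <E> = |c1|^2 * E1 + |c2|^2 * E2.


<E> = |c1|^2 * E1 + |c2|^2 * E2
= 0.666 * 4.59 + 0.334 * 9.57
= 3.0569 + 3.1964
= 6.2533 eV

6.2533


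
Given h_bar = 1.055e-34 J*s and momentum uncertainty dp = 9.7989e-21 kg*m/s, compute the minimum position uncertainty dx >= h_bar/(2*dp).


dx = h_bar / (2 * dp)
= 1.055e-34 / (2 * 9.7989e-21)
= 1.055e-34 / 1.9598e-20
= 5.3833e-15 m

5.3833e-15


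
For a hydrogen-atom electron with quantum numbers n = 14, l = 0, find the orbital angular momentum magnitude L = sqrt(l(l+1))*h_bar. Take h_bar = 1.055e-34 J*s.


L = sqrt(l*(l+1)) * h_bar
= sqrt(0 * 1) * 1.055e-34
= sqrt(0) * 1.055e-34
= 0.0 * 1.055e-34
= 0.0000e+00 J*s

0.0000e+00


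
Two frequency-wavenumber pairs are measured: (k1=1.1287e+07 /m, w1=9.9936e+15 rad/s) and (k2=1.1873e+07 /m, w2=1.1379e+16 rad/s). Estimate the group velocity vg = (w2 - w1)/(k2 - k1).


vg = (w2 - w1) / (k2 - k1)
= (1.1379e+16 - 9.9936e+15) / (1.1873e+07 - 1.1287e+07)
= 1.3854e+15 / 5.8600e+05
= 2.3642e+09 m/s

2.3642e+09


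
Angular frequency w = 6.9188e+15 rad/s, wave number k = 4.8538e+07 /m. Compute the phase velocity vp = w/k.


vp = w / k
= 6.9188e+15 / 4.8538e+07
= 1.4254e+08 m/s

1.4254e+08


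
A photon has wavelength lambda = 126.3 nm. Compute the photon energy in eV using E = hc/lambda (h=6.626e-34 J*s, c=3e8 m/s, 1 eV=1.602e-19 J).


E = hc / lambda
= (6.626e-34)(3e8) / (126.3e-9)
= 1.9878e-25 / 1.2630e-07
= 1.5739e-18 J
Converting to eV: 1.5739e-18 / 1.602e-19
= 9.8244 eV

9.8244


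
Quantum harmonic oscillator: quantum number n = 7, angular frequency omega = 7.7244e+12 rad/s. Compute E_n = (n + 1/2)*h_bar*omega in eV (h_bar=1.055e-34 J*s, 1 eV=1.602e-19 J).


E = (n + 1/2) * h_bar * omega
= (7 + 0.5) * 1.055e-34 * 7.7244e+12
= 7.5 * 8.1492e-22
= 6.1119e-21 J
= 0.0382 eV

0.0382


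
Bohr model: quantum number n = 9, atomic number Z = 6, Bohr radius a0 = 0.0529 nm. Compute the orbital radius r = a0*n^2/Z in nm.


r = a0 * n^2 / Z
= 0.0529 * 9^2 / 6
= 0.0529 * 81 / 6
= 0.7142 nm

0.7142


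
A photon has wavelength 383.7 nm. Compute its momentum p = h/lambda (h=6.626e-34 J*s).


p = h / lambda
= 6.626e-34 / (383.7e-9)
= 6.626e-34 / 3.8370e-07
= 1.7269e-27 kg*m/s

1.7269e-27


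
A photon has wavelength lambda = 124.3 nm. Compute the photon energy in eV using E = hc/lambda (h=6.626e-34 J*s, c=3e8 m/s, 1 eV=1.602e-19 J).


E = hc / lambda
= (6.626e-34)(3e8) / (124.3e-9)
= 1.9878e-25 / 1.2430e-07
= 1.5992e-18 J
Converting to eV: 1.5992e-18 / 1.602e-19
= 9.9825 eV

9.9825


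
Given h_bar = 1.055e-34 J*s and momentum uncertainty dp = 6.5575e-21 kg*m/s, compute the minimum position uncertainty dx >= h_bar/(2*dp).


dx = h_bar / (2 * dp)
= 1.055e-34 / (2 * 6.5575e-21)
= 1.055e-34 / 1.3115e-20
= 8.0442e-15 m

8.0442e-15


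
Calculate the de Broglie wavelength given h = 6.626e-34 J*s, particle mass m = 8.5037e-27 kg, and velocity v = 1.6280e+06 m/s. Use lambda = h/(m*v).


lambda = h / (m * v)
= 6.626e-34 / (8.5037e-27 * 1.6280e+06)
= 6.626e-34 / 1.3844e-20
= 4.7862e-14 m

4.7862e-14


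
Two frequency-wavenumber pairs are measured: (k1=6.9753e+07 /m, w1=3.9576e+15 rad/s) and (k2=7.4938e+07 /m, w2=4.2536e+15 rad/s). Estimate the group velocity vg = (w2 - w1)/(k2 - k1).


vg = (w2 - w1) / (k2 - k1)
= (4.2536e+15 - 3.9576e+15) / (7.4938e+07 - 6.9753e+07)
= 2.9600e+14 / 5.1850e+06
= 5.7088e+07 m/s

5.7088e+07


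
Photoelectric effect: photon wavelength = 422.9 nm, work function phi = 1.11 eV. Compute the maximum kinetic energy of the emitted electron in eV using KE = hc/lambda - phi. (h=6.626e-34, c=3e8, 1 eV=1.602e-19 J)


E_photon = hc / lambda
= (6.626e-34)(3e8) / (422.9e-9)
= 4.7004e-19 J
= 2.9341 eV
KE = E_photon - phi
= 2.9341 - 1.11
= 1.8241 eV

1.8241


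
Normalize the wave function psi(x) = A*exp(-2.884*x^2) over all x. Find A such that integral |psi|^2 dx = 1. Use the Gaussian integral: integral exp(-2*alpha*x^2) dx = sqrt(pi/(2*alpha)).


integral |psi|^2 dx = A^2 * sqrt(pi/(2*alpha)) = 1
A^2 = sqrt(2*alpha/pi)
= sqrt(2 * 2.884 / pi)
= 1.354995
A = sqrt(1.354995)
= 1.164

1.164


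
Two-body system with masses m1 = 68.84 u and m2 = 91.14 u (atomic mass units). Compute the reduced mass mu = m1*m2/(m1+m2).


mu = m1 * m2 / (m1 + m2)
= 68.84 * 91.14 / (68.84 + 91.14)
= 6274.0776 / 159.98
= 39.2179 u

39.2179


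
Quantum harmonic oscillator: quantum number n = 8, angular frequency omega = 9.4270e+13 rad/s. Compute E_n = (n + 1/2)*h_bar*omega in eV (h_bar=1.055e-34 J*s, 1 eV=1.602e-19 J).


E = (n + 1/2) * h_bar * omega
= (8 + 0.5) * 1.055e-34 * 9.4270e+13
= 8.5 * 9.9455e-21
= 8.4537e-20 J
= 0.5277 eV

0.5277


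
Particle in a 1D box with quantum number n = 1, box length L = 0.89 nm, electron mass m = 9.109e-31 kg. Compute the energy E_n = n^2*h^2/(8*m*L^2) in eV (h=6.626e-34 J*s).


E = n^2 * h^2 / (8 * m * L^2)
= 1^2 * (6.626e-34)^2 / (8 * 9.109e-31 * (0.89e-9)^2)
= 1 * 4.3904e-67 / (8 * 9.109e-31 * 7.9210e-19)
= 7.6061e-20 J
= 0.4748 eV

0.4748


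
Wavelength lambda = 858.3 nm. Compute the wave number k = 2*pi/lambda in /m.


k = 2 * pi / lambda
= 6.2832 / (858.3e-9)
= 6.2832 / 8.5830e-07
= 7.3205e+06 /m

7.3205e+06


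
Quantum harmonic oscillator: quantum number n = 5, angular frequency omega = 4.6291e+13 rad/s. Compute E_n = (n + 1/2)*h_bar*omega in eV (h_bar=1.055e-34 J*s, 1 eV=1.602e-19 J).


E = (n + 1/2) * h_bar * omega
= (5 + 0.5) * 1.055e-34 * 4.6291e+13
= 5.5 * 4.8837e-21
= 2.6860e-20 J
= 0.1677 eV

0.1677


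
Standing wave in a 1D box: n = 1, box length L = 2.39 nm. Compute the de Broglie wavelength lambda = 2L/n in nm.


lambda = 2L / n
= 2 * 2.39 / 1
= 4.78 / 1
= 4.78 nm

4.78


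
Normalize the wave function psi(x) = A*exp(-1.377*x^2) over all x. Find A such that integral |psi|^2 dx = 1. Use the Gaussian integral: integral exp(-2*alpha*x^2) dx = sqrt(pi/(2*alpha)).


integral |psi|^2 dx = A^2 * sqrt(pi/(2*alpha)) = 1
A^2 = sqrt(2*alpha/pi)
= sqrt(2 * 1.377 / pi)
= 0.936283
A = sqrt(0.936283)
= 0.9676

0.9676


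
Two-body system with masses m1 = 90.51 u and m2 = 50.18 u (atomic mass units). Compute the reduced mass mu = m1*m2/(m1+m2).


mu = m1 * m2 / (m1 + m2)
= 90.51 * 50.18 / (90.51 + 50.18)
= 4541.7918 / 140.69
= 32.2823 u

32.2823


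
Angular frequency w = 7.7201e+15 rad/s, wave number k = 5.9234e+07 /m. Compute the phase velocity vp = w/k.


vp = w / k
= 7.7201e+15 / 5.9234e+07
= 1.3033e+08 m/s

1.3033e+08


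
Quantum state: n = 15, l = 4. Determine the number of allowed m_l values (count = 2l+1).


m_l ranges from -l to +l in integer steps
So m_l goes from -4 to +4
Count = 2l + 1 = 2*4 + 1
= 9

9


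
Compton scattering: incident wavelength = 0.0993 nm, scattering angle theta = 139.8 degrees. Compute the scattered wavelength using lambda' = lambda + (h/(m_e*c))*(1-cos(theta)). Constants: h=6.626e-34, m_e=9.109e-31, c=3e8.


Compton wavelength: h/(m_e*c) = 2.4247e-12 m
d_lambda = 2.4247e-12 * (1 - cos(139.8 deg))
= 2.4247e-12 * 1.763796
= 4.2767e-12 m = 0.004277 nm
lambda' = 0.0993 + 0.004277
= 0.103577 nm

0.103577


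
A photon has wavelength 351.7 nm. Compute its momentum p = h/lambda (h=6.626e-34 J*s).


p = h / lambda
= 6.626e-34 / (351.7e-9)
= 6.626e-34 / 3.5170e-07
= 1.8840e-27 kg*m/s

1.8840e-27


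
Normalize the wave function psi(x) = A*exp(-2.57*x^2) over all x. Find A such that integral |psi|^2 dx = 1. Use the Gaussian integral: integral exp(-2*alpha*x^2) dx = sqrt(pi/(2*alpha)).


integral |psi|^2 dx = A^2 * sqrt(pi/(2*alpha)) = 1
A^2 = sqrt(2*alpha/pi)
= sqrt(2 * 2.57 / pi)
= 1.279106
A = sqrt(1.279106)
= 1.131

1.131


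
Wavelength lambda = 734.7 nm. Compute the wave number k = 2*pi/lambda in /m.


k = 2 * pi / lambda
= 6.2832 / (734.7e-9)
= 6.2832 / 7.3470e-07
= 8.5520e+06 /m

8.5520e+06


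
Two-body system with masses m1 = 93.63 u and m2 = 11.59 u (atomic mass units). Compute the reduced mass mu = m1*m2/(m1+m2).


mu = m1 * m2 / (m1 + m2)
= 93.63 * 11.59 / (93.63 + 11.59)
= 1085.1717 / 105.22
= 10.3134 u

10.3134


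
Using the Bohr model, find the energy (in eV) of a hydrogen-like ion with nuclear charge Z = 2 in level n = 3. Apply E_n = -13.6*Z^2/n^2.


E_n = -13.6 * Z^2 / n^2
= -13.6 * 2^2 / 3^2
= -13.6 * 4 / 9
= -6.0444 eV

-6.0444


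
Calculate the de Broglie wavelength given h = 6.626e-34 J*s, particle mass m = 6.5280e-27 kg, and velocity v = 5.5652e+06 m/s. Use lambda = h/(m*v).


lambda = h / (m * v)
= 6.626e-34 / (6.5280e-27 * 5.5652e+06)
= 6.626e-34 / 3.6330e-20
= 1.8239e-14 m

1.8239e-14


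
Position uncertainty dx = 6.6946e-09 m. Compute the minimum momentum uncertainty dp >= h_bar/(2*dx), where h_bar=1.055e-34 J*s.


dp = h_bar / (2 * dx)
= 1.055e-34 / (2 * 6.6946e-09)
= 1.055e-34 / 1.3389e-08
= 7.8795e-27 kg*m/s

7.8795e-27


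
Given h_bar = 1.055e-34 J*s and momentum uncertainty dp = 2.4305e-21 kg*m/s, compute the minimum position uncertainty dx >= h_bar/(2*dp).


dx = h_bar / (2 * dp)
= 1.055e-34 / (2 * 2.4305e-21)
= 1.055e-34 / 4.8610e-21
= 2.1703e-14 m

2.1703e-14


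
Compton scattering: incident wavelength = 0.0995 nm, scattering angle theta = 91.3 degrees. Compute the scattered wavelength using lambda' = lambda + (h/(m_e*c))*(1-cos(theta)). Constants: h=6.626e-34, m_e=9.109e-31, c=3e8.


Compton wavelength: h/(m_e*c) = 2.4247e-12 m
d_lambda = 2.4247e-12 * (1 - cos(91.3 deg))
= 2.4247e-12 * 1.022687
= 2.4797e-12 m = 0.00248 nm
lambda' = 0.0995 + 0.00248
= 0.10198 nm

0.10198


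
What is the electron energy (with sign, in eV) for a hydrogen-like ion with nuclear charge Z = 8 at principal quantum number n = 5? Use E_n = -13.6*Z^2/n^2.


E_n = -13.6 * Z^2 / n^2
= -13.6 * 8^2 / 5^2
= -13.6 * 64 / 25
= -34.816 eV

-34.816


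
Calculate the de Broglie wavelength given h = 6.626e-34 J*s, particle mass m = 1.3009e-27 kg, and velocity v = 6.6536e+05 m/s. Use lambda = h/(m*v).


lambda = h / (m * v)
= 6.626e-34 / (1.3009e-27 * 6.6536e+05)
= 6.626e-34 / 8.6557e-22
= 7.6551e-13 m

7.6551e-13


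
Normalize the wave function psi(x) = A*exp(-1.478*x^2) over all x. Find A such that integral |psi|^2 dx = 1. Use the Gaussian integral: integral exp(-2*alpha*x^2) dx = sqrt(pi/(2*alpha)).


integral |psi|^2 dx = A^2 * sqrt(pi/(2*alpha)) = 1
A^2 = sqrt(2*alpha/pi)
= sqrt(2 * 1.478 / pi)
= 0.970012
A = sqrt(0.970012)
= 0.9849

0.9849


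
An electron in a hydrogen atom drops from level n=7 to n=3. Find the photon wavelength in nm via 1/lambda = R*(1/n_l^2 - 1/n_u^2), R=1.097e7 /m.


1/lambda = R * (1/n_l^2 - 1/n_u^2)
= 1.097e7 * (1/3^2 - 1/7^2)
= 1.097e7 * (0.111111 - 0.020408)
= 1.097e7 * 0.090703
= 9.9501e+05 /m
lambda = 1 / 9.9501e+05 = 1005.0137 nm

1005.0137


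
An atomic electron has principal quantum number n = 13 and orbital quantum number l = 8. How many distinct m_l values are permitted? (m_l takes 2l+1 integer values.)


m_l ranges from -l to +l in integer steps
So m_l goes from -8 to +8
Count = 2l + 1 = 2*8 + 1
= 17

17


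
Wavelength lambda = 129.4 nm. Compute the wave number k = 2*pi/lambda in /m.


k = 2 * pi / lambda
= 6.2832 / (129.4e-9)
= 6.2832 / 1.2940e-07
= 4.8556e+07 /m

4.8556e+07


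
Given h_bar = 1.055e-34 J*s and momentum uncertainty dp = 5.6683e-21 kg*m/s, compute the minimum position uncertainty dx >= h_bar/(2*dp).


dx = h_bar / (2 * dp)
= 1.055e-34 / (2 * 5.6683e-21)
= 1.055e-34 / 1.1337e-20
= 9.3061e-15 m

9.3061e-15


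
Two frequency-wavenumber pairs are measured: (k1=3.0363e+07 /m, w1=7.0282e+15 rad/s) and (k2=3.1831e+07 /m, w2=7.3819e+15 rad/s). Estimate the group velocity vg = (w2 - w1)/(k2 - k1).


vg = (w2 - w1) / (k2 - k1)
= (7.3819e+15 - 7.0282e+15) / (3.1831e+07 - 3.0363e+07)
= 3.5370e+14 / 1.4680e+06
= 2.4094e+08 m/s

2.4094e+08


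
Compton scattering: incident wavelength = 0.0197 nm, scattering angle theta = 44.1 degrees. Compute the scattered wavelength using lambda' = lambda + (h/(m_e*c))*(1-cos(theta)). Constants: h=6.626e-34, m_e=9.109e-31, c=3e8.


Compton wavelength: h/(m_e*c) = 2.4247e-12 m
d_lambda = 2.4247e-12 * (1 - cos(44.1 deg))
= 2.4247e-12 * 0.281874
= 6.8346e-13 m = 0.000683 nm
lambda' = 0.0197 + 0.000683
= 0.020383 nm

0.020383


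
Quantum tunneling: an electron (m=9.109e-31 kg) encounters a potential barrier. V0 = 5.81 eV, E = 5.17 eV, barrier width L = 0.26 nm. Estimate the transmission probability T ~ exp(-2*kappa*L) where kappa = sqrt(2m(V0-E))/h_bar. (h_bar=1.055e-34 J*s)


V0 - E = 0.64 eV = 1.0253e-19 J
kappa = sqrt(2 * m * (V0-E)) / h_bar
= sqrt(2 * 9.109e-31 * 1.0253e-19) / 1.055e-34
= 4.0966e+09 /m
2*kappa*L = 2 * 4.0966e+09 * 0.26e-9
= 2.1302
T = exp(-2.1302) = 1.188123e-01

1.188123e-01


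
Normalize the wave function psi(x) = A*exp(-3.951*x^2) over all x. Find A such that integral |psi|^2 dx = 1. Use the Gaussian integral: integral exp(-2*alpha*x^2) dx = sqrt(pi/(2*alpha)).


integral |psi|^2 dx = A^2 * sqrt(pi/(2*alpha)) = 1
A^2 = sqrt(2*alpha/pi)
= sqrt(2 * 3.951 / pi)
= 1.585965
A = sqrt(1.585965)
= 1.2594

1.2594


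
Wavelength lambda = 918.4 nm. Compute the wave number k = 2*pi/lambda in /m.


k = 2 * pi / lambda
= 6.2832 / (918.4e-9)
= 6.2832 / 9.1840e-07
= 6.8414e+06 /m

6.8414e+06


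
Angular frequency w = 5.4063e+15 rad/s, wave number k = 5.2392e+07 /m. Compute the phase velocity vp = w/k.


vp = w / k
= 5.4063e+15 / 5.2392e+07
= 1.0319e+08 m/s

1.0319e+08


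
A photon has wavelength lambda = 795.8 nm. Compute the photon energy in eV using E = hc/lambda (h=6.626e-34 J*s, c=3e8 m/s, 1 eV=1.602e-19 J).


E = hc / lambda
= (6.626e-34)(3e8) / (795.8e-9)
= 1.9878e-25 / 7.9580e-07
= 2.4979e-19 J
Converting to eV: 2.4979e-19 / 1.602e-19
= 1.5592 eV

1.5592


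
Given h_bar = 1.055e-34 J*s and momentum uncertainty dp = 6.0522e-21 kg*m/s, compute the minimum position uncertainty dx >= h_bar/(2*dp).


dx = h_bar / (2 * dp)
= 1.055e-34 / (2 * 6.0522e-21)
= 1.055e-34 / 1.2104e-20
= 8.7158e-15 m

8.7158e-15
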